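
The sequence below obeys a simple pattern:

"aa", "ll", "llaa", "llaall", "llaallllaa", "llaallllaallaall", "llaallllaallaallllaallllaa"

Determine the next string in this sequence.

From term 3 onward, concatenate the last term with the second-to-last: ll·aa = llaa, llaa·ll = llaall, …
So term 8 is llaallllaallaallllaallllaa·llaallllaallaall.

llaallllaallaallllaallllaallaallllaallaall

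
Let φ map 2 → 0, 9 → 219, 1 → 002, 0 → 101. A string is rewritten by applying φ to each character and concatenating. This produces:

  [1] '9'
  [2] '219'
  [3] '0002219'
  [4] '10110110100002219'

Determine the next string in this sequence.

Replace each of the 17 characters of 10110110100002219 in place — 002 101 002 002 101 002 002 101 002 101 101 101 101 0 0 002 219 — and concatenate.

00210100200210100200210100210110110110100002219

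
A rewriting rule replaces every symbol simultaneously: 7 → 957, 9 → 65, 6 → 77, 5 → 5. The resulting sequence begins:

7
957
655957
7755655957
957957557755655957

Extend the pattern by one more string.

Rewriting the 18 symbols of 957957557755655957 one by one yields 65 5 957 65 5 957 5 5 957 957 5 5 77 5 5 65 5 957; concatenated:

65595765595755957957557755655957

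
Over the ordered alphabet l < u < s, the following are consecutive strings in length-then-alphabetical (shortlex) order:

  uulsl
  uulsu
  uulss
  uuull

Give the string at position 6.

Continuing the enumeration 2 steps past uuull: uuull → uuulu → (answer).

uuuls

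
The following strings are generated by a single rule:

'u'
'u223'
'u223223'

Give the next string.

Every step adds 223 to the end: s(k+1) = s(k)·223.
Applying this once more to u223223:

u223223223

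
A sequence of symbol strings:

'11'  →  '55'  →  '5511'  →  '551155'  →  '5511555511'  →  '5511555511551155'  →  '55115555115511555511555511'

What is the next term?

From term 3 onward, concatenate the last term with the second-to-last: 55·11 = 5511, 5511·55 = 551155, …
Continuing: 55115555115511555511555511 · 5511555511551155 gives term 8.

551155551155115555115555115511555511551155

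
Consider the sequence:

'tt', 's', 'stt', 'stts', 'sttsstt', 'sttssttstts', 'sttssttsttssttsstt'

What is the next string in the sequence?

From term 3 onward, concatenate the last term with the second-to-last: s·tt = stt, stt·s = stts, …
Continuing: sttssttsttssttsstt · sttssttstts gives term 8.

sttssttsttssttssttsttssttstts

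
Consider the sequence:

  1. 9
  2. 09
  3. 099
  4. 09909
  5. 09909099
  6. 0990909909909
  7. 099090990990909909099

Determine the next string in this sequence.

This is a Fibonacci-style word recurrence s(k) = s(k−1)·s(k−2): e.g. 09·9 = 099.
Continuing: 099090990990909909099 · 0990909909909 gives term 8.

0990909909909099090990990909909909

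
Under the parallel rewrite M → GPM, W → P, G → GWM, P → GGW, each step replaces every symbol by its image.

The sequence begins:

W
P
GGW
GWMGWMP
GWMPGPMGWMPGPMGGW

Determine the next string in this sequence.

Replace each of the 17 characters of GWMPGPMGWMPGPMGGW in place — GWM P GPM GGW GWM GGW GPM GWM P GPM GGW GWM GGW GPM GWM GWM P — and concatenate.

GWMPGPMGGWGWMGGWGPMGWMPGPMGGWGWMGGWGPMGWMGWMP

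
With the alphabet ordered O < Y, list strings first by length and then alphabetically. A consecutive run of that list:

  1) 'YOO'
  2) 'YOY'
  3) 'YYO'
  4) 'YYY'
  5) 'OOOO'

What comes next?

OOOY

Find the rightmost character of OOOO below Y, bump it to the next letter, and reset everything to its right to O.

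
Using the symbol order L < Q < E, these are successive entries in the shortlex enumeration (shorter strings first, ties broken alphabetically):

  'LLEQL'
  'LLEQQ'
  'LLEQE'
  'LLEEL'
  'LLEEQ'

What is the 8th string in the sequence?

Continuing the enumeration 3 steps past LLEEQ: LLEEQ → LLEEE → LQLLL → (answer).

LQLLQ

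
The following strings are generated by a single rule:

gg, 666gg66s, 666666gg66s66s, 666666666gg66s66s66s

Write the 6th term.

666666666666666gg66s66s66s66s66s

s(k+1) = 666·s(k)·66s, so each term gains 666 as a prefix and 66s as a suffix.
From 666666666gg66s66s66s, 2 further steps: 666666666gg66s66s66s → 666666666666gg66s66s66s66s → (answer).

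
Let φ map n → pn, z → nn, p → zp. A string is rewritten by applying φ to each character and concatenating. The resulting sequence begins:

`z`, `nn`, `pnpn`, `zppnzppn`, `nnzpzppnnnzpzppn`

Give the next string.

Applying the rule to each of the 16 symbols of nnzpzppnnnzpzppn gives the pieces pn pn nn zp nn zp zp pn pn pn nn zp nn zp zp pn, which concatenate to the answer.

pnpnnnzpnnzpzppnpnpnnnzpnnzpzppn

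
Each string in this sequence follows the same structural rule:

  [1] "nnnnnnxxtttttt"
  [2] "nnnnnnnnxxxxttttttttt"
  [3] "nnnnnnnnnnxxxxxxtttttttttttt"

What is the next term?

nnnnnnnnnnnnxxxxxxxxttttttttttttttt

Term n consists of 2n+2 n's, followed by 2n-2 x's, followed by 3n t's, where the shown terms are n = 2, 3, 4.
For the next term, n = 5, so the run lengths are 12, 8, 15.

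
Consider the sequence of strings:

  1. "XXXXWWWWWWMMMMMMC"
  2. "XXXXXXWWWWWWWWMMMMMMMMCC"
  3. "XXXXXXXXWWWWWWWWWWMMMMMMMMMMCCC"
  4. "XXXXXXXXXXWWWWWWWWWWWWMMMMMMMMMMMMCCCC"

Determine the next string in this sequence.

XXXXXXXXXXXXWWWWWWWWWWWWWWMMMMMMMMMMMMMMCCCCC

Each string has the form X^{2n} W^{2n+2} M^{2n+2} C^{n-1}, where the shown terms are n = 2, 3, 4, 5.
At n = 6 the blocks have lengths 12, 14, 14, 5.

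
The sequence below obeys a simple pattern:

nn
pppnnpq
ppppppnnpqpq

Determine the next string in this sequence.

pppppppppnnpqpqpq

Each term wraps the previous one in ppp on the left and pq on the right.
So the next term is ppp·ppppppnnpqpq·pq.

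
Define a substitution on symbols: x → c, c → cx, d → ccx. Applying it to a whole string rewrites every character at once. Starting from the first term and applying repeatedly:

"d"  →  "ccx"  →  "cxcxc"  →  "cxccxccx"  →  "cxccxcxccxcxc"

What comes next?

cxccxcxccxccxcxccxccx

Applying the rule to each of the 13 symbols of cxccxcxccxcxc gives the pieces cx c cx cx c cx c cx cx c cx c cx, which concatenate to the answer.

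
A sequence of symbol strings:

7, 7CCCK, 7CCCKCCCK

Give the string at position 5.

7CCCKCCCKCCCKCCCK

The strings grow by a fixed suffix CCCK each time.
From 7CCCKCCCK, 2 further steps: 7CCCKCCCK → 7CCCKCCCKCCCK → (answer).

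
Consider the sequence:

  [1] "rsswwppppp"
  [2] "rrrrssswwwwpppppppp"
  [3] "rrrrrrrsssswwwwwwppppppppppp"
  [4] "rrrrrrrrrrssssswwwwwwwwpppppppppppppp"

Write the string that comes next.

rrrrrrrrrrrrrsssssswwwwwwwwwwppppppppppppppppp

Each string has the form r^{3n-2} s^{n+1} w^{2n} p^{3n+2} (n = 1, 2, …).
Setting n = 5 gives 13, 6, 10, 17 characters in each block.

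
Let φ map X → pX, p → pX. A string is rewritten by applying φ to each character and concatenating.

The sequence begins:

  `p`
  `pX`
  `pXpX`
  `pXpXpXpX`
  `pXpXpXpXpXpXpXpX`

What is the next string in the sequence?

pXpXpXpXpXpXpXpXpXpXpXpXpXpXpXpX

φ(pXpXpXpXpXpXpXpX) expands symbol-by-symbol to pX pX pX pX pX pX pX pX pX pX pX pX pX pX pX pX; joining the 16 pieces gives the next term.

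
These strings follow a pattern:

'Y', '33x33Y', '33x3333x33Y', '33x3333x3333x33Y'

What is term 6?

33x3333x3333x3333x3333x33Y

Every step adds 33x33 at the front: s(k+1) = 33x33·s(k).
From 33x3333x3333x33Y, 2 further steps: 33x3333x3333x33Y → 33x3333x3333x3333x33Y → (answer).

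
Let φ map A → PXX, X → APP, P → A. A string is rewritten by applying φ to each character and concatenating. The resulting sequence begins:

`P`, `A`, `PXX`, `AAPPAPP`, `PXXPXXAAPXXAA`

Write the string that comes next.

Replace each of the 13 characters of PXXPXXAAPXXAA in place — A APP APP A APP APP PXX PXX A APP APP PXX PXX — and concatenate.

AAPPAPPAAPPAPPPXXPXXAAPPAPPPXXPXX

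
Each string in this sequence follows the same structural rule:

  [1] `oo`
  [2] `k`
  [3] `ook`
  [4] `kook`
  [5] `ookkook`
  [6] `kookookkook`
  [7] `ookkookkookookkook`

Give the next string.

From term 3 onward, concatenate the second-to-last term with the last: oo·k = ook, k·ook = kook, …
The next term joins kookookkook and ookkookkookookkook.

kookookkookookkookkookookkook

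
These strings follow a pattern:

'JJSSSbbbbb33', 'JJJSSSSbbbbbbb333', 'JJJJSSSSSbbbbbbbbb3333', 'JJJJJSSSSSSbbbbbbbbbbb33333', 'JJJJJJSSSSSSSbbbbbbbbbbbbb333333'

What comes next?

Reading off run lengths: J runs 2, 3, 4, 5, 6; S runs 3, 4, 5, 6, 7; b runs 5, 7, 9, 11, 13; 3 runs 2, 3, 4, 5, 6 — each is linear in n, where the shown terms are n = 2, 3, 4, 5, 6.
Setting n = 7 gives 7, 8, 15, 7 characters in each block.

JJJJJJJSSSSSSSSbbbbbbbbbbbbbbb3333333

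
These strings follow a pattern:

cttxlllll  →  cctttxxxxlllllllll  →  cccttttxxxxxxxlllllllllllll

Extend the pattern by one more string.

cccctttttxxxxxxxxxxlllllllllllllllll

The n-th term is n c's then n+1 t's then 3n-2 x's then 4n+1 l's (n = 1, 2, …).
At n = 4 the blocks have lengths 4, 5, 10, 17.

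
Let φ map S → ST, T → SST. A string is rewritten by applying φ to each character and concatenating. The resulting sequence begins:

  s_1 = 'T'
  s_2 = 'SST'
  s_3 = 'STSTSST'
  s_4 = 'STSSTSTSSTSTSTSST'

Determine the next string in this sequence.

STSSTSTSTSSTSTSSTSTSTSSTSTSSTSTSSTSTSTSST

Replace each of the 17 characters of STSSTSTSSTSTSTSST in place — ST SST ST ST SST ST SST ST ST SST ST SST ST SST ST ST SST — and concatenate.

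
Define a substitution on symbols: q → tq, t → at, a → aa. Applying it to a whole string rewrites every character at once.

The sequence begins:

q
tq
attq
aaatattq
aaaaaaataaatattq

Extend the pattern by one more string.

Rewriting the 16 symbols of aaaaaaataaatattq one by one yields aa aa aa aa aa aa aa at aa aa aa at aa at at tq; concatenated:

aaaaaaaaaaaaaaataaaaaaataaatattq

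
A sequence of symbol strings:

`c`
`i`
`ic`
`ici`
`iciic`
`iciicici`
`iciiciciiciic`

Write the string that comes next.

Each term (from the third on) is the previous term followed by the one before it: term 3 = i·c = ic.
Continuing: iciiciciiciic · iciicici gives term 8.

iciiciciiciiciciicici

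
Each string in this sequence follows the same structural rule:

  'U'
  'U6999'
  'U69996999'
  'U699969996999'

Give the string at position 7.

U699969996999699969996999

Every step adds 6999 to the end: s(k+1) = s(k)·6999.
From U699969996999, 3 further steps: U699969996999 → U6999699969996999 → U69996999699969996999 → (answer).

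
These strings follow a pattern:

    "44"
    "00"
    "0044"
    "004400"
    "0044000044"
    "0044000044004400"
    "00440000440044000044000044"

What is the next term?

004400004400440000440000440044000044004400

Each term (from the third on) is the previous term followed by the one before it: term 3 = 00·44 = 0044.
So term 8 is 00440000440044000044000044·0044000044004400.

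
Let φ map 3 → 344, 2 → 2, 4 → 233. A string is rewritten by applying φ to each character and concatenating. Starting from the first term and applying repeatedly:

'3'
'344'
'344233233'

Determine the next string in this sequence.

Expanding 344233233: 3→344, 4→233, 4→233, 2→2, 3→344, 3→344, 2→2, 3→344, 3→344. Concatenated: 344 233 233 2 344 344 2 344 344.

34423323323443442344344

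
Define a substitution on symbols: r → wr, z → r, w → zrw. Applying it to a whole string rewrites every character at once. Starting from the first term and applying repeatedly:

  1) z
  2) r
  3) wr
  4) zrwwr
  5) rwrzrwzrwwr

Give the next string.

Apply φ to rwrzrwzrwwr symbol by symbol: r→wr, w→zrw, r→wr, z→r, r→wr, w→zrw, z→r, r→wr, w→zrw, w→zrw, r→wr; joined: wr zrw wr r wr zrw r wr zrw zrw wr.

wrzrwwrrwrzrwrwrzrwzrwwr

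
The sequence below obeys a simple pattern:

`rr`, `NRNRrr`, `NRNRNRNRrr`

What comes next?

The strings grow by a fixed prefix NRNR each time.
Applying this once more to NRNRNRNRrr:

NRNRNRNRNRNRrr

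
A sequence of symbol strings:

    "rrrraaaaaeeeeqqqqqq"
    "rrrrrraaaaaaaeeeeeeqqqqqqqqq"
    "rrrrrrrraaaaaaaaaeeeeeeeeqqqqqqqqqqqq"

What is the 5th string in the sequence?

Each string has the form r^{2n} a^{2n+1} e^{2n} q^{3n}, where the shown terms are n = 2, 3, 4.
At n = 6 the blocks have lengths 12, 13, 12, 18.

rrrrrrrrrrrraaaaaaaaaaaaaeeeeeeeeeeeeqqqqqqqqqqqqqqqqqq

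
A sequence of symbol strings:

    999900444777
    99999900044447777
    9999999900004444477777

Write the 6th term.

Each string has the form 9^{2n} 0^{n} 4^{n+1} 7^{n+1}, where the shown terms are n = 2, 3, 4.
For term 6, n = 7, so the run lengths are 14, 7, 8, 8.

9999999999999900000004444444477777777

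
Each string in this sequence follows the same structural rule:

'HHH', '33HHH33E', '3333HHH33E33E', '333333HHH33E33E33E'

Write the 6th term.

3333333333HHH33E33E33E33E33E

Every step adds 33 to the front and 33E to the end of the previous string.
From 333333HHH33E33E33E, 2 further steps: 333333HHH33E33E33E → 33333333HHH33E33E33E33E → (answer).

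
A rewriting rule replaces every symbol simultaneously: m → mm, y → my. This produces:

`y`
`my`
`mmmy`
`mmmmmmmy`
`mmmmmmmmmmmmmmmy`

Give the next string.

Rewriting the 16 symbols of mmmmmmmmmmmmmmmy one by one yields mm mm mm mm mm mm mm mm mm mm mm mm mm mm mm my; concatenated:

mmmmmmmmmmmmmmmmmmmmmmmmmmmmmmmy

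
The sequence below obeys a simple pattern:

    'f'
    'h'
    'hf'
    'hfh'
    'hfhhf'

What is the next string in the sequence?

This is a Fibonacci-style word recurrence s(k) = s(k−1)·s(k−2): e.g. h·f = hf.
The next term joins hfhhf and hfh.

hfhhfhfh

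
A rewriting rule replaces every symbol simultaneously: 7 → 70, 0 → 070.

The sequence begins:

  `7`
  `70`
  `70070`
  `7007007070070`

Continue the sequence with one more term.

φ(7007007070070) expands symbol-by-symbol to 70 070 070 70 070 070 70 070 70 070 070 70 070; joining the 13 pieces gives the next term.

7007007070070070700707007007070070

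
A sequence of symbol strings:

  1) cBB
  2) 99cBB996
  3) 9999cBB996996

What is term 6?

Every step adds 99 to the front and 996 to the end of the previous string.
From 9999cBB996996, 3 further steps: 9999cBB996996 → 999999cBB996996996 → 99999999cBB996996996996 → (answer).

9999999999cBB996996996996996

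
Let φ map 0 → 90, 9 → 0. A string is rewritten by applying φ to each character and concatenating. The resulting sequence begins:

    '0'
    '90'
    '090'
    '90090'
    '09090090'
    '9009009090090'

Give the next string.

Replace each of the 13 characters of 9009009090090 in place — 0 90 90 0 90 90 0 90 0 90 90 0 90 — and concatenate.

090900909009009090090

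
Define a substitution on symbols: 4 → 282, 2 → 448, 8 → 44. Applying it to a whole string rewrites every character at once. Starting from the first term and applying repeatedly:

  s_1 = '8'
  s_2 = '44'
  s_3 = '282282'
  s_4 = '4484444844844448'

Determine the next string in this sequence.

Rewriting the 16 symbols of 4484444844844448 one by one yields 282 282 44 282 282 282 282 44 282 282 44 282 282 282 282 44; concatenated:

28228244282282282282442822824428228228228244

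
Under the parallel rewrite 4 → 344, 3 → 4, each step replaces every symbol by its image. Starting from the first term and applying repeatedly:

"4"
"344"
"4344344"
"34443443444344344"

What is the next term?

43443443444344344434434434443443444344344

Replace each of the 17 characters of 34443443444344344 in place — 4 344 344 344 4 344 344 4 344 344 344 4 344 344 4 344 344 — and concatenate.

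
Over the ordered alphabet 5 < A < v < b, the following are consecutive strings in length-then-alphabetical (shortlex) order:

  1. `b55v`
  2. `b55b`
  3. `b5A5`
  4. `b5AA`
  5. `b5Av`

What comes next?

Treat b5Av as a base-4 numeral over the given alphabet and add one, carrying through any trailing b's.

b5Ab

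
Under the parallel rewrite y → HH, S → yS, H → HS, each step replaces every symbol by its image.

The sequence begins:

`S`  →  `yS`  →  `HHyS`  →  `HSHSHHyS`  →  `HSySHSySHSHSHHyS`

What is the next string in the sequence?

HSySHHySHSySHHySHSySHSySHSHSHHyS

Replace each of the 16 characters of HSySHSySHSHSHHyS in place — HS yS HH yS HS yS HH yS HS yS HS yS HS HS HH yS — and concatenate.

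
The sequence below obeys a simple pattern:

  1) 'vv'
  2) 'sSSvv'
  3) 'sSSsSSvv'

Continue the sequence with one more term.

The strings grow by a fixed prefix sSS each time.
Applying this once more to sSSsSSvv:

sSSsSSsSSvv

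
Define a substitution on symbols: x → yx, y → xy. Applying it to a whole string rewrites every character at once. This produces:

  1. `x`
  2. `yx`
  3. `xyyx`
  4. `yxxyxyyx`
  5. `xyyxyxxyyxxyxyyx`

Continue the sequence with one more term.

Rewriting the 16 symbols of xyyxyxxyyxxyxyyx one by one yields yx xy xy yx xy yx yx xy xy yx yx xy yx xy xy yx; concatenated:

yxxyxyyxxyyxyxxyxyyxyxxyyxxyxyyx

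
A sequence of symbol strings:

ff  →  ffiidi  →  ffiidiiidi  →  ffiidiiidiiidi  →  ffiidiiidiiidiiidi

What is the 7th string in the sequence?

Every step adds iidi to the end: s(k+1) = s(k)·iidi.
From ffiidiiidiiidiiidi, 2 further steps: ffiidiiidiiidiiidi → ffiidiiidiiidiiidiiidi → (answer).

ffiidiiidiiidiiidiiidiiidi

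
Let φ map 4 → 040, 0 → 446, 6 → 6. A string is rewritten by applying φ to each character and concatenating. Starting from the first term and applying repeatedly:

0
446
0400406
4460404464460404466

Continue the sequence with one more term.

Applying the rule to each of the 19 symbols of 4460404464460404466 gives the pieces 040 040 6 446 040 446 040 040 6 040 040 6 446 040 446 040 040 6 6, which concatenate to the answer.

04004064460404460400406040040644604044604004066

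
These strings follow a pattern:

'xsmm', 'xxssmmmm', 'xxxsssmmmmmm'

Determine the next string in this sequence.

The n-th term is n x's then n s's then 2n m's (n = 1, 2, …).
For the next term, n = 4, so the run lengths are 4, 4, 8.

xxxxssssmmmmmmmm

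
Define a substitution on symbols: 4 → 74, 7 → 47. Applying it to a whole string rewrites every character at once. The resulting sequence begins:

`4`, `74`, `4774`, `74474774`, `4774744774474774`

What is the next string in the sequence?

74474774477474474774744774474774

φ(4774744774474774) expands symbol-by-symbol to 74 47 47 74 47 74 74 47 47 74 74 47 74 47 47 74; joining the 16 pieces gives the next term.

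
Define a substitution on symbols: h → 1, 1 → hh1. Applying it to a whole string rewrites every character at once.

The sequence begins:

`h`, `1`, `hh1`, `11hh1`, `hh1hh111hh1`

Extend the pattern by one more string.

Rewriting each symbol of hh1hh111hh1: h→1, h→1, 1→hh1, h→1, h→1, 1→hh1, 1→hh1, 1→hh1, h→1, h→1, 1→hh1, which concatenates to 1 1 hh1 1 1 hh1 hh1 hh1 1 1 hh1.

11hh111hh1hh1hh111hh1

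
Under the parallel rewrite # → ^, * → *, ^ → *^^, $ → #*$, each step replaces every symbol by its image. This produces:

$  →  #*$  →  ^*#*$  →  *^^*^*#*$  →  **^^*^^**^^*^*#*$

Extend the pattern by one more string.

***^^*^^**^^*^^***^^*^^**^^*^*#*$

φ(**^^*^^**^^*^*#*$) expands symbol-by-symbol to * * *^^ *^^ * *^^ *^^ * * *^^ *^^ * *^^ * ^ * #*$; joining the 17 pieces gives the next term.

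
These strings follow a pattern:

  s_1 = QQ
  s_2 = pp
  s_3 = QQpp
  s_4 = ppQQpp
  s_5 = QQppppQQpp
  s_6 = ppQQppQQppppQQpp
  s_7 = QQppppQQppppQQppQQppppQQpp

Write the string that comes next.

ppQQppQQppppQQppQQppppQQppppQQppQQppppQQpp

From term 3 onward, concatenate the second-to-last term with the last: QQ·pp = QQpp, pp·QQpp = ppQQpp, …
The next term joins ppQQppQQppppQQpp and QQppppQQppppQQppQQppppQQpp.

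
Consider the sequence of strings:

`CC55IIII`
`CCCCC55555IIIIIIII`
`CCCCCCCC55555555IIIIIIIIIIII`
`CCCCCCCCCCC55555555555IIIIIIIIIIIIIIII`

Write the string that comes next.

CCCCCCCCCCCCCC55555555555555IIIIIIIIIIIIIIIIIIII

Term n consists of 3n-1 C's, followed by 3n-1 5's, followed by 4n I's (n = 1, 2, …).
Setting n = 5 gives 14, 14, 20 characters in each block.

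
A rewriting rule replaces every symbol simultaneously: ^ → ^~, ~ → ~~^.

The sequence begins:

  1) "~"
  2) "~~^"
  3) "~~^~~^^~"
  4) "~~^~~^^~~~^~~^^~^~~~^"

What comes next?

Applying the rule to each of the 21 symbols of ~~^~~^^~~~^~~^^~^~~~^ gives the pieces ~~^ ~~^ ^~ ~~^ ~~^ ^~ ^~ ~~^ ~~^ ~~^ ^~ ~~^ ~~^ ^~ ^~ ~~^ ^~ ~~^ ~~^ ~~^ ^~, which concatenate to the answer.

~~^~~^^~~~^~~^^~^~~~^~~^~~^^~~~^~~^^~^~~~^^~~~^~~^~~^^~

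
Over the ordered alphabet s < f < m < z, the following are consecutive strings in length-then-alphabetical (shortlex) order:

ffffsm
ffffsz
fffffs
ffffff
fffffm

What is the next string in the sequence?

Find the rightmost character of fffffm below z, bump it to the next letter, and reset everything to its right to s.

fffffz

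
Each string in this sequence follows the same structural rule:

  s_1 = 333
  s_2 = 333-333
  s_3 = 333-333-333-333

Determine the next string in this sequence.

Each string is two copies of the previous one joined by '-'.
So the next term is two copies of 333-333-333-333 with '-' between the halves.

333-333-333-333-333-333-333-333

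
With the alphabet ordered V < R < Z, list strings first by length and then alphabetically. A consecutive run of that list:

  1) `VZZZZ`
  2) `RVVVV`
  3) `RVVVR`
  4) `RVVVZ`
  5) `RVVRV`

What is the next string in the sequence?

RVVRR

Treat RVVRV as a base-3 numeral over the given alphabet and add one, carrying through any trailing Z's.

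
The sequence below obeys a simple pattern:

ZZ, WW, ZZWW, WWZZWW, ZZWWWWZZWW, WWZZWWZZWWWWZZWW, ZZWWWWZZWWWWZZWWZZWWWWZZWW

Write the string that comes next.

WWZZWWZZWWWWZZWWZZWWWWZZWWWWZZWWZZWWWWZZWW

Each term (from the third on) is the two preceding terms concatenated in order: term 3 = ZZ·WW = ZZWW.
So term 8 is WWZZWWZZWWWWZZWW·ZZWWWWZZWWWWZZWWZZWWWWZZWW.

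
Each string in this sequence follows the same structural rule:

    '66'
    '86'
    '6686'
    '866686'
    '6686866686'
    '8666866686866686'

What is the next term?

66868666868666866686866686

Each term (from the third on) is the two preceding terms concatenated in order: term 3 = 66·86 = 6686.
Continuing: 6686866686 · 8666866686866686 gives term 7.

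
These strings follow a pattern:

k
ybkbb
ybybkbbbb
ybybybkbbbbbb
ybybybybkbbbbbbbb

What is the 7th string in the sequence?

ybybybybybybkbbbbbbbbbbbb

Every step adds yb to the front and bb to the end of the previous string.
From ybybybybkbbbbbbbb, 2 further steps: ybybybybkbbbbbbbb → ybybybybybkbbbbbbbbbb → (answer).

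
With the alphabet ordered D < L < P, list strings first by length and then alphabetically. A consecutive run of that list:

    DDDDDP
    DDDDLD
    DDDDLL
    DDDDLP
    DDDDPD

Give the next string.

DDDDPL

The successor of DDDDPD increments the rightmost position that isn't already P and resets every position after it to D.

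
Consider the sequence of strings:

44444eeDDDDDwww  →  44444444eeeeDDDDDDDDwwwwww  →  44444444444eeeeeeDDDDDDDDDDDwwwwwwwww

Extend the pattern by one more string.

44444444444444eeeeeeeeDDDDDDDDDDDDDDwwwwwwwwwwww

Each string has the form 4^{3n+2} e^{2n} D^{3n+2} w^{3n} (n = 1, 2, …).
Setting n = 4 gives 14, 8, 14, 12 characters in each block.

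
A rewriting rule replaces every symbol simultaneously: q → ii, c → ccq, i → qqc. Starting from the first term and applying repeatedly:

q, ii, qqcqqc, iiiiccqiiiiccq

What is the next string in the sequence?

Rewriting the 14 symbols of iiiiccqiiiiccq one by one yields qqc qqc qqc qqc ccq ccq ii qqc qqc qqc qqc ccq ccq ii; concatenated:

qqcqqcqqcqqcccqccqiiqqcqqcqqcqqcccqccqii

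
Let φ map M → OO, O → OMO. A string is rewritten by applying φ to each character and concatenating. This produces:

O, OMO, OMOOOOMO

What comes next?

Expanding OMOOOOMO: O→OMO, M→OO, O→OMO, O→OMO, O→OMO, O→OMO, M→OO, O→OMO. Concatenated: OMO OO OMO OMO OMO OMO OO OMO.

OMOOOOMOOMOOMOOMOOOOMO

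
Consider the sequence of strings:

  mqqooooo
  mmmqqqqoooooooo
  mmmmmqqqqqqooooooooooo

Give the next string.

mmmmmmmqqqqqqqqoooooooooooooo

Term n consists of 2n-1 m's, followed by 2n q's, followed by 3n+2 o's (n = 1, 2, …).
Setting n = 4 gives 7, 8, 14 characters in each block.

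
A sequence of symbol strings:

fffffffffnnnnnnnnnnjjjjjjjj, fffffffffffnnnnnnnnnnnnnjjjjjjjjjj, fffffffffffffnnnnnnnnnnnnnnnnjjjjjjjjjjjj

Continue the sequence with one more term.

fffffffffffffffnnnnnnnnnnnnnnnnnnnjjjjjjjjjjjjjj

Each string has the form f^{2n+3} n^{3n+1} j^{2n+2}, where the shown terms are n = 3, 4, 5.
For the next term, n = 6, so the run lengths are 15, 19, 14.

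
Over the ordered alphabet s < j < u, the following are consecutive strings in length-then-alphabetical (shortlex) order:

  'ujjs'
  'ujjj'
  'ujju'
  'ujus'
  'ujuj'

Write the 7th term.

Continuing the enumeration 2 steps past ujuj: ujuj → ujuu → (answer).

uuss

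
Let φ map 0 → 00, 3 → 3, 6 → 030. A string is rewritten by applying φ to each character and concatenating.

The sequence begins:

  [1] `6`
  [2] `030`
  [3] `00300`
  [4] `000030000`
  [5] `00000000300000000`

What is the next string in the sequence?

000000000000000030000000000000000

Replace each of the 17 characters of 00000000300000000 in place — 00 00 00 00 00 00 00 00 3 00 00 00 00 00 00 00 00 — and concatenate.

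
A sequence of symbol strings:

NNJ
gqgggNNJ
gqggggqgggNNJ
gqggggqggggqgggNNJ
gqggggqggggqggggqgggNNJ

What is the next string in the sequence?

The strings grow by a fixed prefix gqggg each time.
Applying this once more to gqggggqggggqggggqgggNNJ:

gqggggqggggqggggqggggqgggNNJ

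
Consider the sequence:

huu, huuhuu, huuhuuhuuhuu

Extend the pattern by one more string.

Every step duplicates the string.
Doubling huuhuuhuuhuu:

huuhuuhuuhuuhuuhuuhuuhuu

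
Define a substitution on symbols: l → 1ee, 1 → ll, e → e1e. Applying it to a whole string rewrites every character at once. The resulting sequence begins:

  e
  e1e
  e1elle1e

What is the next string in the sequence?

Rewriting each symbol of e1elle1e: e→e1e, 1→ll, e→e1e, l→1ee, l→1ee, e→e1e, 1→ll, e→e1e, which concatenates to e1e ll e1e 1ee 1ee e1e ll e1e.

e1elle1e1ee1eee1elle1e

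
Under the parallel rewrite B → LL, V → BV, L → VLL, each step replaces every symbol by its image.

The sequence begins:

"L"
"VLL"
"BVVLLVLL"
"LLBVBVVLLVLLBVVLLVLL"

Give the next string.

VLLVLLLLBVLLBVBVVLLVLLBVVLLVLLLLBVBVVLLVLLBVVLLVLL

Replace each of the 20 characters of LLBVBVVLLVLLBVVLLVLL in place — VLL VLL LL BV LL BV BV VLL VLL BV VLL VLL LL BV BV VLL VLL BV VLL VLL — and concatenate.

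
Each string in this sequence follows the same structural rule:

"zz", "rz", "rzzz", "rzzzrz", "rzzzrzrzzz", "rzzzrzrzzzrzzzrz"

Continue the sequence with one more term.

rzzzrzrzzzrzzzrzrzzzrzrzzz

Each term (from the third on) is the previous term followed by the one before it: term 3 = rz·zz = rzzz.
The next term joins rzzzrzrzzzrzzzrz and rzzzrzrzzz.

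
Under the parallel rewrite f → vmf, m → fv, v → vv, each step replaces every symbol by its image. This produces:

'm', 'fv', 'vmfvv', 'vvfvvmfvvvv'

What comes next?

Rewriting each symbol of vvfvvmfvvvv: v→vv, v→vv, f→vmf, v→vv, v→vv, m→fv, f→vmf, v→vv, v→vv, v→vv, v→vv, which concatenates to vv vv vmf vv vv fv vmf vv vv vv vv.

vvvvvmfvvvvfvvmfvvvvvvvv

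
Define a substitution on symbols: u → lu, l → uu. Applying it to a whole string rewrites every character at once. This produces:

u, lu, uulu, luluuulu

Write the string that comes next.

Apply φ to luluuulu symbol by symbol: l→uu, u→lu, l→uu, u→lu, u→lu, u→lu, l→uu, u→lu; joined: uu lu uu lu lu lu uu lu.

uuluuulululuuulu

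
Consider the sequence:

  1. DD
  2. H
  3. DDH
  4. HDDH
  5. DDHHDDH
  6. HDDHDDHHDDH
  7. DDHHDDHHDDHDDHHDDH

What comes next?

From term 3 onward, concatenate the second-to-last term with the last: DD·H = DDH, H·DDH = HDDH, …
The next term joins HDDHDDHHDDH and DDHHDDHHDDHDDHHDDH.

HDDHDDHHDDHDDHHDDHHDDHDDHHDDH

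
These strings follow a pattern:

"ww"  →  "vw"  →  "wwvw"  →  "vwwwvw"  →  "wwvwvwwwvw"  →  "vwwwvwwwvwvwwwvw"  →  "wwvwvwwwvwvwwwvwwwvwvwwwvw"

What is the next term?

vwwwvwwwvwvwwwvwwwvwvwwwvwvwwwvwwwvwvwwwvw

Each term (from the third on) is the two preceding terms concatenated in order: term 3 = ww·vw = wwvw.
Continuing: vwwwvwwwvwvwwwvw · wwvwvwwwvwvwwwvwwwvwvwwwvw gives term 8.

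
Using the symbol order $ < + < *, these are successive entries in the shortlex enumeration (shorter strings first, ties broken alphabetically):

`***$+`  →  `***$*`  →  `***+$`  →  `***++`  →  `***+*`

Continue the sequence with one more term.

****$

Treat ***+* as a base-3 numeral over the given alphabet and add one, carrying through any trailing *'s.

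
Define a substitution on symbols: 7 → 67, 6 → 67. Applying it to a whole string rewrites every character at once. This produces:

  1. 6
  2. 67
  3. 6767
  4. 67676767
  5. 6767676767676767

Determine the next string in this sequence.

Rewriting the 16 symbols of 6767676767676767 one by one yields 67 67 67 67 67 67 67 67 67 67 67 67 67 67 67 67; concatenated:

67676767676767676767676767676767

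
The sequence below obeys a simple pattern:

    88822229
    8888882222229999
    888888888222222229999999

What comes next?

The n-th term is 3n 8's then 2n+2 2's then 3n-2 9's (n = 1, 2, …).
Setting n = 4 gives 12, 10, 10 characters in each block.

88888888888822222222229999999999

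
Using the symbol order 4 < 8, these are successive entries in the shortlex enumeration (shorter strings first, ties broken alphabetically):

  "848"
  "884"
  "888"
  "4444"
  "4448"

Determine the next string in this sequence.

4484

Treat 4448 as a base-2 numeral over the given alphabet and add one, carrying through any trailing 8's.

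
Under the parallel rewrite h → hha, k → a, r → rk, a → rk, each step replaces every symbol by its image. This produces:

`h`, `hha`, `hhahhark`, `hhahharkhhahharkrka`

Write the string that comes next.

Applying the rule to each of the 19 symbols of hhahharkhhahharkrka gives the pieces hha hha rk hha hha rk rk a hha hha rk hha hha rk rk a rk a rk, which concatenate to the answer.

hhahharkhhahharkrkahhahharkhhahharkrkarkark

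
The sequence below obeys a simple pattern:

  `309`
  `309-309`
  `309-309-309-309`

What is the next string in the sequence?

Every step duplicates the string with '-' between the halves.
So the next term is two copies of 309-309-309-309 with '-' between the halves.

309-309-309-309-309-309-309-309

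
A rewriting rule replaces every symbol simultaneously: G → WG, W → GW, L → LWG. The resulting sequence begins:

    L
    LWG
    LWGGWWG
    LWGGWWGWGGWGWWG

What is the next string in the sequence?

Rewriting the 15 symbols of LWGGWWGWGGWGWWG one by one yields LWG GW WG WG GW GW WG GW WG WG GW WG GW GW WG; concatenated:

LWGGWWGWGGWGWWGGWWGWGGWWGGWGWWG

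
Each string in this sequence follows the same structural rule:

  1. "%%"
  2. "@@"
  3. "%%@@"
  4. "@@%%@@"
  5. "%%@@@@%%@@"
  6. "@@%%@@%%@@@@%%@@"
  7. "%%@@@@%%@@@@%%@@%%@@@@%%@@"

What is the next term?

@@%%@@%%@@@@%%@@%%@@@@%%@@@@%%@@%%@@@@%%@@

Each term (from the third on) is the two preceding terms concatenated in order: term 3 = %%·@@ = %%@@.
The next term joins @@%%@@%%@@@@%%@@ and %%@@@@%%@@@@%%@@%%@@@@%%@@.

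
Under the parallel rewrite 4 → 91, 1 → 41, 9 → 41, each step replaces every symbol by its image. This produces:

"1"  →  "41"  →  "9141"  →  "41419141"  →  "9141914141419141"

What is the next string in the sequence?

41419141414191419141914141419141

Applying the rule to each of the 16 symbols of 9141914141419141 gives the pieces 41 41 91 41 41 41 91 41 91 41 91 41 41 41 91 41, which concatenate to the answer.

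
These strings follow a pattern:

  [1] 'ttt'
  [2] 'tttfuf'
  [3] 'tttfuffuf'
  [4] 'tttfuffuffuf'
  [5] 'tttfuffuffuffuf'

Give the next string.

Each term is the previous one with fuf appended.
Applying this once more to tttfuffuffuffuf:

tttfuffuffuffuffuf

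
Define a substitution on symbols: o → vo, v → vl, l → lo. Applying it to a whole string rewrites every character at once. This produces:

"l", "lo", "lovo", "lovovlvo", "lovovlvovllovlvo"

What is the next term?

Replace each of the 16 characters of lovovlvovllovlvo in place — lo vo vl vo vl lo vl vo vl lo lo vo vl lo vl vo — and concatenate.

lovovlvovllovlvovllolovovllovlvo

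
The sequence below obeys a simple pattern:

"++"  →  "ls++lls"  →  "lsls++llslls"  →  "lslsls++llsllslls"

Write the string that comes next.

lslslsls++llsllsllslls

s(k+1) = ls·s(k)·lls, so each term gains ls as a prefix and lls as a suffix.
One more step from lslsls++llsllslls gives the answer.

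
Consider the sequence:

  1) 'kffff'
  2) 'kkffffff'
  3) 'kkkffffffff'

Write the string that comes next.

The n-th term is n-1 k's then 2n f's, where the shown terms are n = 2, 3, 4.
Setting n = 5 gives 4, 10 characters in each block.

kkkkffffffffff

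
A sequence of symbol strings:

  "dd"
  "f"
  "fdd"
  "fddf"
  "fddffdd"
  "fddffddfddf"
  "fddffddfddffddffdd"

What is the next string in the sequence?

fddffddfddffddffddfddffddfddf

Each term (from the third on) is the previous term followed by the one before it: term 3 = f·dd = fdd.
Continuing: fddffddfddffddffdd · fddffddfddf gives term 8.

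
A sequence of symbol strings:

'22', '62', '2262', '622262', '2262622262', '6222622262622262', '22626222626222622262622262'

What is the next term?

622262226262226222626222626222622262622262

Each term (from the third on) is the two preceding terms concatenated in order: term 3 = 22·62 = 2262.
The next term joins 6222622262622262 and 22626222626222622262622262.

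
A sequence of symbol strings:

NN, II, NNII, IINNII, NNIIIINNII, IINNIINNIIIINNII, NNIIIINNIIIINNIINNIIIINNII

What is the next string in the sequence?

Each term (from the third on) is the two preceding terms concatenated in order: term 3 = NN·II = NNII.
Continuing: IINNIINNIIIINNII · NNIIIINNIIIINNIINNIIIINNII gives term 8.

IINNIINNIIIINNIINNIIIINNIIIINNIINNIIIINNII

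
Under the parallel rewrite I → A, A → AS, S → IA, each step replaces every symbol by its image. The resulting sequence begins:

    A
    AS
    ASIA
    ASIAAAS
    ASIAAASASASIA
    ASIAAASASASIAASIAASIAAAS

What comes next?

ASIAAASASASIAASIAASIAAASASIAAASASIAAASASASIA

Applying the rule to each of the 24 symbols of ASIAAASASASIAASIAASIAAAS gives the pieces AS IA A AS AS AS IA AS IA AS IA A AS AS IA A AS AS IA A AS AS AS IA, which concatenate to the answer.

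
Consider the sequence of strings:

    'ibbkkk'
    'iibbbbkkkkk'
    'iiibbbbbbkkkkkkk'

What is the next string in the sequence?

Each string has the form i^{n} b^{2n} k^{2n+1} (n = 1, 2, …).
Setting n = 4 gives 4, 8, 9 characters in each block.

iiiibbbbbbbbkkkkkkkkk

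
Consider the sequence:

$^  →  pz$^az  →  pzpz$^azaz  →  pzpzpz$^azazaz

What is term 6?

pzpzpzpzpz$^azazazazaz

Every step adds pz to the front and az to the end of the previous string.
From pzpzpz$^azazaz, 2 further steps: pzpzpz$^azazaz → pzpzpzpz$^azazazaz → (answer).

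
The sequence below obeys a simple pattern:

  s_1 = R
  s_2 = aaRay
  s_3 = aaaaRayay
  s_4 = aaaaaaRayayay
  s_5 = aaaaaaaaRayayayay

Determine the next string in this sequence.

s(k+1) = aa·s(k)·ay, so each term gains aa as a prefix and ay as a suffix.
One more step from aaaaaaaaRayayayay gives the answer.

aaaaaaaaaaRayayayayay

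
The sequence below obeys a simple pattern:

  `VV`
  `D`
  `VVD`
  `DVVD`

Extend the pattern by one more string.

VVDDVVD

Each term (from the third on) is the two preceding terms concatenated in order: term 3 = VV·D = VVD.
The next term joins VVD and DVVD.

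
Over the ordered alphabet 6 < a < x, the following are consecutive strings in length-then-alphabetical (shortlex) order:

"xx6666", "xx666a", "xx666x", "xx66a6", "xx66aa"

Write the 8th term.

xx66xa

Stepping forward 3 times from xx66aa: xx66aa → xx66ax → xx66x6, then the target.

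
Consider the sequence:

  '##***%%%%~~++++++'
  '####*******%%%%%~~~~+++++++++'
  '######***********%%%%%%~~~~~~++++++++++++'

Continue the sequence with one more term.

########***************%%%%%%%~~~~~~~~+++++++++++++++

The n-th term is 2n #'s then 4n-1 *'s then n+3 %'s then 2n ~'s then 3n+3 +'s (n = 1, 2, …).
At n = 4 the blocks have lengths 8, 15, 7, 8, 15.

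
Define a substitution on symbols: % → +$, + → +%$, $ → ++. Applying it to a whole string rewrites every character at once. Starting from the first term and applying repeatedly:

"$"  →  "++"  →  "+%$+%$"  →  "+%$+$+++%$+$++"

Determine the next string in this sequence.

Rewriting the 14 symbols of +%$+$+++%$+$++ one by one yields +%$ +$ ++ +%$ ++ +%$ +%$ +%$ +$ ++ +%$ ++ +%$ +%$; concatenated:

+%$+$+++%$+++%$+%$+%$+$+++%$+++%$+%$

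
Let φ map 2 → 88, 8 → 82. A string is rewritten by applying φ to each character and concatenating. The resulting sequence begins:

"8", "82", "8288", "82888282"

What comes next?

Expanding 82888282: 8→82, 2→88, 8→82, 8→82, 8→82, 2→88, 8→82, 2→88. Concatenated: 82 88 82 82 82 88 82 88.

8288828282888288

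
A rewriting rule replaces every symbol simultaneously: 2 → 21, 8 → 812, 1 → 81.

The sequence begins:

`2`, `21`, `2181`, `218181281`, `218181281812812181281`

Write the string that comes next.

Rewriting the 21 symbols of 218181281812812181281 one by one yields 21 81 812 81 812 81 21 812 81 812 81 21 812 81 21 81 812 81 21 812 81; concatenated:

2181812818128121812818128121812812181812812181281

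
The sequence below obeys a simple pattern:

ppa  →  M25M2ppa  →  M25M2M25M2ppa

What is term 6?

M25M2M25M2M25M2M25M2M25M2ppa

The strings grow by a fixed prefix M25M2 each time.
From M25M2M25M2ppa, 3 further steps: M25M2M25M2ppa → M25M2M25M2M25M2ppa → M25M2M25M2M25M2M25M2ppa → (answer).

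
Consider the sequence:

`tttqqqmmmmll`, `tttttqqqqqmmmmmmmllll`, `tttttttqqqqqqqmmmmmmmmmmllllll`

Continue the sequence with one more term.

Each string has the form t^{2n+1} q^{2n+1} m^{3n+1} l^{2n} (n = 1, 2, …).
For the next term, n = 4, so the run lengths are 9, 9, 13, 8.

tttttttttqqqqqqqqqmmmmmmmmmmmmmllllllll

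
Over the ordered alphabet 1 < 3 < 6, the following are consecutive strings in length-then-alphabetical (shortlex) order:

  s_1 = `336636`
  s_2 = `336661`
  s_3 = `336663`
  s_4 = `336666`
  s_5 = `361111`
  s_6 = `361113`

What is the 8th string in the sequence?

361131

Advancing 2 positions from 361113 through 361113 → 361116 reaches term 8.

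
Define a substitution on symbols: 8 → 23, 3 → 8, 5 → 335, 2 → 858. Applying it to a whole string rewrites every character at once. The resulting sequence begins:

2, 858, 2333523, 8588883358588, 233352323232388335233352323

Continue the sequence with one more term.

858888335858885888588858823238833585888833585888588

Applying the rule to each of the 27 symbols of 233352323232388335233352323 gives the pieces 858 8 8 8 335 858 8 858 8 858 8 858 8 23 23 8 8 335 858 8 8 8 335 858 8 858 8, which concatenate to the answer.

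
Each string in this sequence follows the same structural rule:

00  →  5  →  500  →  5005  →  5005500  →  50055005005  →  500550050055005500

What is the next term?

This is a Fibonacci-style word recurrence s(k) = s(k−1)·s(k−2): e.g. 5·00 = 500.
Continuing: 500550050055005500 · 50055005005 gives term 8.

50055005005500550050055005005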